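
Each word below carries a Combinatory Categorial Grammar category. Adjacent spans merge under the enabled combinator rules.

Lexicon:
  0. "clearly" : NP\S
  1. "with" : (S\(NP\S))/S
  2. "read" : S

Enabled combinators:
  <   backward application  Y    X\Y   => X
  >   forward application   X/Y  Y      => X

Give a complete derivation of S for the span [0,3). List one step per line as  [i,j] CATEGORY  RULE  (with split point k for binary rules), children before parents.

[0,3] S   <
  [0,1] "clearly" : NP\S
  [1,3] S\(NP\S)   >
    [1,2] "with" : (S\(NP\S))/S
    [2,3] "read" : S

[0,1] NP\S  lex  "clearly"
[1,2] (S\(NP\S))/S  lex  "with"
[2,3] S  lex  "read"
[1,3] S\(NP\S)  >  k=2
[0,3] S  <  k=1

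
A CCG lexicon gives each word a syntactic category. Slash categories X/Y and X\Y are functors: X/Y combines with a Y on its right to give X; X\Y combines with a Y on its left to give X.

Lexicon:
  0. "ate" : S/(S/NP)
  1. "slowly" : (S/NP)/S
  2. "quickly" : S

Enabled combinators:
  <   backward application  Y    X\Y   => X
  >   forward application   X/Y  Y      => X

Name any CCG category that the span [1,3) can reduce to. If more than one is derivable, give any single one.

[0,3] S   >
  [0,1] "ate" : S/(S/NP)
  [1,3] S/NP   >
    [1,2] "slowly" : (S/NP)/S
    [2,3] "quickly" : S

S/NP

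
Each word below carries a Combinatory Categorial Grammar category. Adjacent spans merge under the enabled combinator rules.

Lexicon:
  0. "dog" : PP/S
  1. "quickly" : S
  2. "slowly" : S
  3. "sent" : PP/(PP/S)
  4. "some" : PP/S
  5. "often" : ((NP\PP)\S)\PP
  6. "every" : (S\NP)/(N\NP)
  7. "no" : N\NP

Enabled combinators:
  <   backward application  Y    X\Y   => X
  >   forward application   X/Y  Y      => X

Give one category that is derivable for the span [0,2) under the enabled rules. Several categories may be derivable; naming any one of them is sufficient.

[0,8] S   <
  [0,6] NP   <
    [0,2] PP   >
      [0,1] "dog" : PP/S
      [1,2] "quickly" : S
    [2,6] NP\PP   <
      [2,3] "slowly" : S
      [3,6] (NP\PP)\S   <
        [3,5] PP   >
          [3,4] "sent" : PP/(PP/S)
          [4,5] "some" : PP/S
        [5,6] "often" : ((NP\PP)\S)\PP
  [6,8] S\NP   >
    [6,7] "every" : (S\NP)/(N\NP)
    [7,8] "no" : N\NP

PP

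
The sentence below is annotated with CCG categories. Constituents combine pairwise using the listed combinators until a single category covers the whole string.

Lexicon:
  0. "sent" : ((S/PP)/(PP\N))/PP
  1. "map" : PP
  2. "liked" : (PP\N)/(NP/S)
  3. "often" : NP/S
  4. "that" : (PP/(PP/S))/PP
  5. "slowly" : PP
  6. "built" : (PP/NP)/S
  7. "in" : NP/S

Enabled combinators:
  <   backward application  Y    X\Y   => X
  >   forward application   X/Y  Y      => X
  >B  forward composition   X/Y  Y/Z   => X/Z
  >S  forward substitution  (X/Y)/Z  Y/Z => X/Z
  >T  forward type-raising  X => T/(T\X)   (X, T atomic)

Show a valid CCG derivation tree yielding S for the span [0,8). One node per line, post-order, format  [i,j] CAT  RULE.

[0,8] S   >
  [0,4] S/PP   >
    [0,2] (S/PP)/(PP\N)   >
      [0,1] "sent" : ((S/PP)/(PP\N))/PP
      [1,2] "map" : PP
    [2,4] PP\N   >
      [2,3] "liked" : (PP\N)/(NP/S)
      [3,4] "often" : NP/S
  [4,8] PP   >
    [4,6] PP/(PP/S)   >
      [4,5] "that" : (PP/(PP/S))/PP
      [5,6] "slowly" : PP
    [6,8] PP/S   >S
      [6,7] "built" : (PP/NP)/S
      [7,8] "in" : NP/S

[0,1] ((S/PP)/(PP\N))/PP  lex  "sent"
[1,2] PP  lex  "map"
[0,2] (S/PP)/(PP\N)  >  k=1
[2,3] (PP\N)/(NP/S)  lex  "liked"
[3,4] NP/S  lex  "often"
[2,4] PP\N  >  k=3
[0,4] S/PP  >  k=2
[4,5] (PP/(PP/S))/PP  lex  "that"
[5,6] PP  lex  "slowly"
[4,6] PP/(PP/S)  >  k=5
[6,7] (PP/NP)/S  lex  "built"
[7,8] NP/S  lex  "in"
[6,8] PP/S  >S  k=7
[4,8] PP  >  k=6
[0,8] S  >  k=4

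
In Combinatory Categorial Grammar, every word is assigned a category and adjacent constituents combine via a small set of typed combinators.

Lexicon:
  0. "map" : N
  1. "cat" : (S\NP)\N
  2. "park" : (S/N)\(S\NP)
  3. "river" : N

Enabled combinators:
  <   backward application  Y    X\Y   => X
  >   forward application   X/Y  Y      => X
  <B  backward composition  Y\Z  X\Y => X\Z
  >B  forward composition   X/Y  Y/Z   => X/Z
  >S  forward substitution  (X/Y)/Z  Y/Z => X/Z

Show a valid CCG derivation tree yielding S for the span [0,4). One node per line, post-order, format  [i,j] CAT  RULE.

[0,4] S   >
  [0,3] S/N   <
    [0,2] S\NP   <
      [0,1] "map" : N
      [1,2] "cat" : (S\NP)\N
    [2,3] "park" : (S/N)\(S\NP)
  [3,4] "river" : N

[0,1] N  lex  "map"
[1,2] (S\NP)\N  lex  "cat"
[0,2] S\NP  <  k=1
[2,3] (S/N)\(S\NP)  lex  "park"
[0,3] S/N  <  k=2
[3,4] N  lex  "river"
[0,4] S  >  k=3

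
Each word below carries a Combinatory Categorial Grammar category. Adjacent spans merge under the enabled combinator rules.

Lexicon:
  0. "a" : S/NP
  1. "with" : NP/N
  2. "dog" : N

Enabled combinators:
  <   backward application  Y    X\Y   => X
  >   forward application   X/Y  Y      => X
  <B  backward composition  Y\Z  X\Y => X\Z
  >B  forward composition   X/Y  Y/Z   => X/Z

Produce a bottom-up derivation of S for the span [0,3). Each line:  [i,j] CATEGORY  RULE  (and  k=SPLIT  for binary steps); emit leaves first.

[0,3] S   >
  [0,1] "a" : S/NP
  [1,3] NP   >
    [1,2] "with" : NP/N
    [2,3] "dog" : N

[0,1] S/NP  lex  "a"
[1,2] NP/N  lex  "with"
[2,3] N  lex  "dog"
[1,3] NP  >  k=2
[0,3] S  >  k=1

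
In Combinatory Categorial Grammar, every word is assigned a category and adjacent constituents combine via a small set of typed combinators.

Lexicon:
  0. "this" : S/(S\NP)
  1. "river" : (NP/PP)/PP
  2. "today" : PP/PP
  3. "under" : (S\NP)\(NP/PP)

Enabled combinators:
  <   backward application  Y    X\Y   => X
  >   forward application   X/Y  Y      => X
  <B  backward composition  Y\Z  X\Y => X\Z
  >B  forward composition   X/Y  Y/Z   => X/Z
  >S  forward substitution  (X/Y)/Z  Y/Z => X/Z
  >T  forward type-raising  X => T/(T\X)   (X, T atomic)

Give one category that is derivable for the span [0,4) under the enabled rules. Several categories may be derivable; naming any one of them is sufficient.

S

[0,4] S   >
  [0,1] "this" : S/(S\NP)
  [1,4] S\NP   <
    [1,3] NP/PP   >S
      [1,2] "river" : (NP/PP)/PP
      [2,3] "today" : PP/PP
    [3,4] "under" : (S\NP)\(NP/PP)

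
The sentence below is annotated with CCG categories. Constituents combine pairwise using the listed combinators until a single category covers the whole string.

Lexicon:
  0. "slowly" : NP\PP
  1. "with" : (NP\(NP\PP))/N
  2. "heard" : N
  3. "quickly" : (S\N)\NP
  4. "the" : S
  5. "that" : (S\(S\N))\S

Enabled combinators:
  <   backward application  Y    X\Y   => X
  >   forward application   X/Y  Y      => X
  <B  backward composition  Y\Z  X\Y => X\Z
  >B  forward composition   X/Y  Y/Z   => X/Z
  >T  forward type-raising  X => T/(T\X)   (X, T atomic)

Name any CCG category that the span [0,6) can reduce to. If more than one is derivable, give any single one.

S

[0,6] S   <
  [0,4] S\N   <
    [0,3] NP   <
      [0,1] "slowly" : NP\PP
      [1,3] NP\(NP\PP)   >
        [1,2] "with" : (NP\(NP\PP))/N
        [2,3] "heard" : N
    [3,4] "quickly" : (S\N)\NP
  [4,6] S\(S\N)   <
    [4,5] "the" : S
    [5,6] "that" : (S\(S\N))\S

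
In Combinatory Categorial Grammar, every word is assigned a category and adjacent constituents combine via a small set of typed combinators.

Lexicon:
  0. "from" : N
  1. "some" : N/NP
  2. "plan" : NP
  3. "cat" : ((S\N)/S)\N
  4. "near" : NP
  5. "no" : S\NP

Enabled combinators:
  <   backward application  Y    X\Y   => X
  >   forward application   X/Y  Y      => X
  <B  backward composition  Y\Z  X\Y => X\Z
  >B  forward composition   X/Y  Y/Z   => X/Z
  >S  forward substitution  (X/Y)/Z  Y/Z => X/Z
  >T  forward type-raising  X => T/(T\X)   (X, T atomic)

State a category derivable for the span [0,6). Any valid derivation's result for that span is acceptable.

[0,6] S   <
  [0,1] "from" : N
  [1,6] S\N   >
    [1,4] (S\N)/S   <
      [1,3] N   >
        [1,2] "some" : N/NP
        [2,3] "plan" : NP
      [3,4] "cat" : ((S\N)/S)\N
    [4,6] S   <
      [4,5] "near" : NP
      [5,6] "no" : S\NP

S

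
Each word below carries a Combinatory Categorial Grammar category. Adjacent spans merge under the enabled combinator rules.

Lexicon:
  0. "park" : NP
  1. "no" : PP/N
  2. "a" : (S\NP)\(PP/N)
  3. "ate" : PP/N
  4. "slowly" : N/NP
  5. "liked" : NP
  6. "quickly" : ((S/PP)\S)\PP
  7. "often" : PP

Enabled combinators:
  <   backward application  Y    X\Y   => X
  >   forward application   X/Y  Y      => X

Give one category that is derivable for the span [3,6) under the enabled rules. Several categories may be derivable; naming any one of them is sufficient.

PP

[0,8] S   >
  [0,7] S/PP   <
    [0,3] S   <
      [0,1] "park" : NP
      [1,3] S\NP   <
        [1,2] "no" : PP/N
        [2,3] "a" : (S\NP)\(PP/N)
    [3,7] (S/PP)\S   <
      [3,6] PP   >
        [3,4] "ate" : PP/N
        [4,6] N   >
          [4,5] "slowly" : N/NP
          [5,6] "liked" : NP
      [6,7] "quickly" : ((S/PP)\S)\PP
  [7,8] "often" : PP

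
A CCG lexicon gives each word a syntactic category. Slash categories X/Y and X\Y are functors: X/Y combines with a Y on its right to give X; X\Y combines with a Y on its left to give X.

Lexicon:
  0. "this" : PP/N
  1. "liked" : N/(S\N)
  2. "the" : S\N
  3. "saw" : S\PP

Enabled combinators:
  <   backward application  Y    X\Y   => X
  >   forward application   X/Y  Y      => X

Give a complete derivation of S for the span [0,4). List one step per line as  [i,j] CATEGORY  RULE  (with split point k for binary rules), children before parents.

[0,1] PP/N  lex  "this"
[1,2] N/(S\N)  lex  "liked"
[2,3] S\N  lex  "the"
[1,3] N  >  k=2
[0,3] PP  >  k=1
[3,4] S\PP  lex  "saw"
[0,4] S  <  k=3

[0,4] S   <
  [0,3] PP   >
    [0,1] "this" : PP/N
    [1,3] N   >
      [1,2] "liked" : N/(S\N)
      [2,3] "the" : S\N
  [3,4] "saw" : S\PP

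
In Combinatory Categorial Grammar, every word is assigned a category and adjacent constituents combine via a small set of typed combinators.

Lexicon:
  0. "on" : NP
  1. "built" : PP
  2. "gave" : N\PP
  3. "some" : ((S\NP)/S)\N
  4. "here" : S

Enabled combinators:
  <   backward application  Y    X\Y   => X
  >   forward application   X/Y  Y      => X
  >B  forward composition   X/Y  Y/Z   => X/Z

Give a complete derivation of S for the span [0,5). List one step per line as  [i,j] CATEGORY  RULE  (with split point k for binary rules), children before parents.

[0,5] S   <
  [0,1] "on" : NP
  [1,5] S\NP   >
    [1,4] (S\NP)/S   <
      [1,3] N   <
        [1,2] "built" : PP
        [2,3] "gave" : N\PP
      [3,4] "some" : ((S\NP)/S)\N
    [4,5] "here" : S

[0,1] NP  lex  "on"
[1,2] PP  lex  "built"
[2,3] N\PP  lex  "gave"
[1,3] N  <  k=2
[3,4] ((S\NP)/S)\N  lex  "some"
[1,4] (S\NP)/S  <  k=3
[4,5] S  lex  "here"
[1,5] S\NP  >  k=4
[0,5] S  <  k=1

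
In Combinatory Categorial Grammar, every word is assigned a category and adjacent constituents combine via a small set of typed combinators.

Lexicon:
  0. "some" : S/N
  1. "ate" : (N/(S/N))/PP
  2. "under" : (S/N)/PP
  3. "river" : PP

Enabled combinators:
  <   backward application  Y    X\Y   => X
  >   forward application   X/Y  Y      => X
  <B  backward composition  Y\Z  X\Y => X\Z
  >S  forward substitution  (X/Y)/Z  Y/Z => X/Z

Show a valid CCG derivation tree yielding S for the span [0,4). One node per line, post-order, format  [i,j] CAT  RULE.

[0,1] S/N  lex  "some"
[1,2] (N/(S/N))/PP  lex  "ate"
[2,3] (S/N)/PP  lex  "under"
[1,3] N/PP  >S  k=2
[3,4] PP  lex  "river"
[1,4] N  >  k=3
[0,4] S  >  k=1

[0,4] S   >
  [0,1] "some" : S/N
  [1,4] N   >
    [1,3] N/PP   >S
      [1,2] "ate" : (N/(S/N))/PP
      [2,3] "under" : (S/N)/PP
    [3,4] "river" : PP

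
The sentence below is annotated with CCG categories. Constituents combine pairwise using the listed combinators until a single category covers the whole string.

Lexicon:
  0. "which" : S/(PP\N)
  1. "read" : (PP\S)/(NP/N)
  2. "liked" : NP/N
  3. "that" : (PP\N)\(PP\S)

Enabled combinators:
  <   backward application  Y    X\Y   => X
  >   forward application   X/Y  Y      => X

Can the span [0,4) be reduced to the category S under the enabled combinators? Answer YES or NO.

YES

[0,4] S   >
  [0,1] "which" : S/(PP\N)
  [1,4] PP\N   <
    [1,3] PP\S   >
      [1,2] "read" : (PP\S)/(NP/N)
      [2,3] "liked" : NP/N
    [3,4] "that" : (PP\N)\(PP\S)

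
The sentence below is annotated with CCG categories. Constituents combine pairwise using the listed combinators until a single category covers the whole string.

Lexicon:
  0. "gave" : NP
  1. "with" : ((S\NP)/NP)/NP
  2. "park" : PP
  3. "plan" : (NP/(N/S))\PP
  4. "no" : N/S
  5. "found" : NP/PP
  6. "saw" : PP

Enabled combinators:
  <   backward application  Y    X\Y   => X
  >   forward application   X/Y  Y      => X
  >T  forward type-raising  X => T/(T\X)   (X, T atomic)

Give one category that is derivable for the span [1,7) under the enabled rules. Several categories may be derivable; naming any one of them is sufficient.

[0,7] S   >
  [0,1] S/(S\NP)   >T
    [0,1] "gave" : NP
  [1,7] S\NP   >
    [1,5] (S\NP)/NP   >
      [1,2] "with" : ((S\NP)/NP)/NP
      [2,5] NP   >
        [2,4] NP/(N/S)   <
          [2,3] "park" : PP
          [3,4] "plan" : (NP/(N/S))\PP
        [4,5] "no" : N/S
    [5,7] NP   >
      [5,6] "found" : NP/PP
      [6,7] "saw" : PP

S\NP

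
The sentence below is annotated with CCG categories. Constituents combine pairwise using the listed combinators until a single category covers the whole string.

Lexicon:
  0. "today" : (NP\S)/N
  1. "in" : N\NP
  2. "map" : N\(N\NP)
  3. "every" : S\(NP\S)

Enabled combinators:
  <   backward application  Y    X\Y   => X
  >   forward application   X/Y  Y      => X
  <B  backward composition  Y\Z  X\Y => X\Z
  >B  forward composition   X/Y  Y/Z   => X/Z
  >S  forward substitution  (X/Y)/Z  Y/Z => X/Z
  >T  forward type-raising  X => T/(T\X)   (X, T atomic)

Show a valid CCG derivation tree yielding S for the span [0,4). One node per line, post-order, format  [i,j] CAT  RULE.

[0,4] S   <
  [0,3] NP\S   >
    [0,1] "today" : (NP\S)/N
    [1,3] N   <
      [1,2] "in" : N\NP
      [2,3] "map" : N\(N\NP)
  [3,4] "every" : S\(NP\S)

[0,1] (NP\S)/N  lex  "today"
[1,2] N\NP  lex  "in"
[2,3] N\(N\NP)  lex  "map"
[1,3] N  <  k=2
[0,3] NP\S  >  k=1
[3,4] S\(NP\S)  lex  "every"
[0,4] S  <  k=3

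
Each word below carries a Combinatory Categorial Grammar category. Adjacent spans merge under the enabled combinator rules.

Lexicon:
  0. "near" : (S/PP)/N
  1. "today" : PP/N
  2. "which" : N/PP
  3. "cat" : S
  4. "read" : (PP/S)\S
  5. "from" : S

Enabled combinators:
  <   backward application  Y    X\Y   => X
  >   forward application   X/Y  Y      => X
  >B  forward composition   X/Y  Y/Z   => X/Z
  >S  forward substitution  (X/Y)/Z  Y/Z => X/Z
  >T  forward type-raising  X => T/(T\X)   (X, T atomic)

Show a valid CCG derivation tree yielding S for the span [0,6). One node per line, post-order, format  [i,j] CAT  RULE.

[0,1] (S/PP)/N  lex  "near"
[1,2] PP/N  lex  "today"
[0,2] S/N  >S  k=1
[2,3] N/PP  lex  "which"
[0,3] S/PP  >B  k=2
[3,4] S  lex  "cat"
[4,5] (PP/S)\S  lex  "read"
[3,5] PP/S  <  k=4
[5,6] S  lex  "from"
[3,6] PP  >  k=5
[0,6] S  >  k=3

[0,6] S   >
  [0,3] S/PP   >B
    [0,2] S/N   >S
      [0,1] "near" : (S/PP)/N
      [1,2] "today" : PP/N
    [2,3] "which" : N/PP
  [3,6] PP   >
    [3,5] PP/S   <
      [3,4] "cat" : S
      [4,5] "read" : (PP/S)\S
    [5,6] "from" : S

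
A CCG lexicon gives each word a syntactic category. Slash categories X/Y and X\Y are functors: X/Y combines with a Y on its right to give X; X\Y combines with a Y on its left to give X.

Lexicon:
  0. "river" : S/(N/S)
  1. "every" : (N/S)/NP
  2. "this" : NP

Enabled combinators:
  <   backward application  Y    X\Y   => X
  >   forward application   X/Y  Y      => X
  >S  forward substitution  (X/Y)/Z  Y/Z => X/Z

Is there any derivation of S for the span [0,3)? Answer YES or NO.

YES

[0,3] S   >
  [0,1] "river" : S/(N/S)
  [1,3] N/S   >
    [1,2] "every" : (N/S)/NP
    [2,3] "this" : NP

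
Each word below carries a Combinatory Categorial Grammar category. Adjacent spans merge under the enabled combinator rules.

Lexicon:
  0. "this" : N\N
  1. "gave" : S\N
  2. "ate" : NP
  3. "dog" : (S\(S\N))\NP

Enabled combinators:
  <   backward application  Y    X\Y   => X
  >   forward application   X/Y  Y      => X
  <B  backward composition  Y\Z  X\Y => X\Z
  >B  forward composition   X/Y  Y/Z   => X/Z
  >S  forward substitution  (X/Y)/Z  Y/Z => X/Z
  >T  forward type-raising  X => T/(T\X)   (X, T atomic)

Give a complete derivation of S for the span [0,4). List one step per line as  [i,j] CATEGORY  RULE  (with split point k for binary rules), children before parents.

[0,1] N\N  lex  "this"
[1,2] S\N  lex  "gave"
[0,2] S\N  <B  k=1
[2,3] NP  lex  "ate"
[3,4] (S\(S\N))\NP  lex  "dog"
[2,4] S\(S\N)  <  k=3
[0,4] S  <  k=2

[0,4] S   <
  [0,2] S\N   <B
    [0,1] "this" : N\N
    [1,2] "gave" : S\N
  [2,4] S\(S\N)   <
    [2,3] "ate" : NP
    [3,4] "dog" : (S\(S\N))\NP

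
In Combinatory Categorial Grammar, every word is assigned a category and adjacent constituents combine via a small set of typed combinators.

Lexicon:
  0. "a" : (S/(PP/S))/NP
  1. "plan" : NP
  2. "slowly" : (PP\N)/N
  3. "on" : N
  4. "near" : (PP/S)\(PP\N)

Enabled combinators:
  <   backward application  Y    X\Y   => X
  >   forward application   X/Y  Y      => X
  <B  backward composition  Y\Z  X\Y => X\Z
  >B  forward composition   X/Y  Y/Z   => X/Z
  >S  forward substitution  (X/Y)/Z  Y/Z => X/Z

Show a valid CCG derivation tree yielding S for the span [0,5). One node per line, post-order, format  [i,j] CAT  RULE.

[0,1] (S/(PP/S))/NP  lex  "a"
[1,2] NP  lex  "plan"
[0,2] S/(PP/S)  >  k=1
[2,3] (PP\N)/N  lex  "slowly"
[3,4] N  lex  "on"
[2,4] PP\N  >  k=3
[4,5] (PP/S)\(PP\N)  lex  "near"
[2,5] PP/S  <  k=4
[0,5] S  >  k=2

[0,5] S   >
  [0,2] S/(PP/S)   >
    [0,1] "a" : (S/(PP/S))/NP
    [1,2] "plan" : NP
  [2,5] PP/S   <
    [2,4] PP\N   >
      [2,3] "slowly" : (PP\N)/N
      [3,4] "on" : N
    [4,5] "near" : (PP/S)\(PP\N)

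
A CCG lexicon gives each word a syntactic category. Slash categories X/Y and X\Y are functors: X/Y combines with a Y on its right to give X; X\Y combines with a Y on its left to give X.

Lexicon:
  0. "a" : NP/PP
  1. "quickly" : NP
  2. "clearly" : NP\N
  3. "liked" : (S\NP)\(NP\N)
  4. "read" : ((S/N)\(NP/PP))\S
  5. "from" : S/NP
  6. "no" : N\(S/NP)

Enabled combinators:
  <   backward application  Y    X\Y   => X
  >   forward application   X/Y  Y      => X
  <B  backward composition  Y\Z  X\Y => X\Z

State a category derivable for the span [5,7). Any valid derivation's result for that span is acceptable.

N

[0,7] S   >
  [0,5] S/N   <
    [0,1] "a" : NP/PP
    [1,5] (S/N)\(NP/PP)   <
      [1,4] S   <
        [1,2] "quickly" : NP
        [2,4] S\NP   <
          [2,3] "clearly" : NP\N
          [3,4] "liked" : (S\NP)\(NP\N)
      [4,5] "read" : ((S/N)\(NP/PP))\S
  [5,7] N   <
    [5,6] "from" : S/NP
    [6,7] "no" : N\(S/NP)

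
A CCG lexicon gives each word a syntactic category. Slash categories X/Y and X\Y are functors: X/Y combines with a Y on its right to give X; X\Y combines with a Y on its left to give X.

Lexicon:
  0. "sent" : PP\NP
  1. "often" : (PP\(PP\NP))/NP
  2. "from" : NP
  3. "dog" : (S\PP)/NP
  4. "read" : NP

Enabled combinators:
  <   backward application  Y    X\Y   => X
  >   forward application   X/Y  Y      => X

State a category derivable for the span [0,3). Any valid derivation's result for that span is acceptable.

[0,5] S   <
  [0,3] PP   <
    [0,1] "sent" : PP\NP
    [1,3] PP\(PP\NP)   >
      [1,2] "often" : (PP\(PP\NP))/NP
      [2,3] "from" : NP
  [3,5] S\PP   >
    [3,4] "dog" : (S\PP)/NP
    [4,5] "read" : NP

PP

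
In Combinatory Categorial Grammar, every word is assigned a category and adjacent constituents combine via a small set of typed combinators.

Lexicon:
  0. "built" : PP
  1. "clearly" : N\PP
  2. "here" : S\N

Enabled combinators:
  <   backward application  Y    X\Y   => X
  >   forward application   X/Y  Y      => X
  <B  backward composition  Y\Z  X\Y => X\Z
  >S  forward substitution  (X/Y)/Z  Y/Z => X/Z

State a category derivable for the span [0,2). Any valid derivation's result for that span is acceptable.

[0,3] S   <
  [0,2] N   <
    [0,1] "built" : PP
    [1,2] "clearly" : N\PP
  [2,3] "here" : S\N

N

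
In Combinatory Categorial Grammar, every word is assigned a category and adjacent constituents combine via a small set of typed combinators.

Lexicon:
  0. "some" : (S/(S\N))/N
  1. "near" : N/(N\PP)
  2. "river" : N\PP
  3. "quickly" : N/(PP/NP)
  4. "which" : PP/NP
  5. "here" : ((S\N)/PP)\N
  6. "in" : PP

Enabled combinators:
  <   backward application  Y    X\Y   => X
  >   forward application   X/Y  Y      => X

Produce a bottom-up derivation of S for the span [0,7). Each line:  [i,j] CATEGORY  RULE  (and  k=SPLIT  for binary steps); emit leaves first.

[0,1] (S/(S\N))/N  lex  "some"
[1,2] N/(N\PP)  lex  "near"
[2,3] N\PP  lex  "river"
[1,3] N  >  k=2
[0,3] S/(S\N)  >  k=1
[3,4] N/(PP/NP)  lex  "quickly"
[4,5] PP/NP  lex  "which"
[3,5] N  >  k=4
[5,6] ((S\N)/PP)\N  lex  "here"
[3,6] (S\N)/PP  <  k=5
[6,7] PP  lex  "in"
[3,7] S\N  >  k=6
[0,7] S  >  k=3

[0,7] S   >
  [0,3] S/(S\N)   >
    [0,1] "some" : (S/(S\N))/N
    [1,3] N   >
      [1,2] "near" : N/(N\PP)
      [2,3] "river" : N\PP
  [3,7] S\N   >
    [3,6] (S\N)/PP   <
      [3,5] N   >
        [3,4] "quickly" : N/(PP/NP)
        [4,5] "which" : PP/NP
      [5,6] "here" : ((S\N)/PP)\N
    [6,7] "in" : PP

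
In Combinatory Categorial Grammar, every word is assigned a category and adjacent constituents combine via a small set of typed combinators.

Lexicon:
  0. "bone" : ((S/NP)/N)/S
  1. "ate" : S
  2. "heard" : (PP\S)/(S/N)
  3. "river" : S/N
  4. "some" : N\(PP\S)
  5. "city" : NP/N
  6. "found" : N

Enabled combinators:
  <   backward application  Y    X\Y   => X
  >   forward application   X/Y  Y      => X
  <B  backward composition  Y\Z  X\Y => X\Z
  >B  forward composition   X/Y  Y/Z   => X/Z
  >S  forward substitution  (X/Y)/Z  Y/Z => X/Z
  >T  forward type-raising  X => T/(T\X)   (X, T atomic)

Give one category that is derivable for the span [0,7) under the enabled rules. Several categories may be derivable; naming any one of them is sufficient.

[0,7] S   >
  [0,5] S/NP   >
    [0,2] (S/NP)/N   >
      [0,1] "bone" : ((S/NP)/N)/S
      [1,2] "ate" : S
    [2,5] N   <
      [2,4] PP\S   >
        [2,3] "heard" : (PP\S)/(S/N)
        [3,4] "river" : S/N
      [4,5] "some" : N\(PP\S)
  [5,7] NP   >
    [5,6] "city" : NP/N
    [6,7] "found" : N

S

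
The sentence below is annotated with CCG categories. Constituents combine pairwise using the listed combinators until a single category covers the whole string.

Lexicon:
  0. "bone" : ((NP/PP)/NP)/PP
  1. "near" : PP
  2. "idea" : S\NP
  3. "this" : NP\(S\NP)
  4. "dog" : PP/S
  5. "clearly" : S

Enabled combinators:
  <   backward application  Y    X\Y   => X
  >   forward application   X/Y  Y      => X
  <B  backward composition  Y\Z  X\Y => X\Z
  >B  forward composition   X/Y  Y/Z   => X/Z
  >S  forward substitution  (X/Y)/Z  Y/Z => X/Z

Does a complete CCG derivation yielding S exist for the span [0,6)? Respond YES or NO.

NO

((NP/PP)/NP)/PP PP S\NP NP\(S\NP) PP/S S
CKY chart[0,6] = {NP}; S ∉ chart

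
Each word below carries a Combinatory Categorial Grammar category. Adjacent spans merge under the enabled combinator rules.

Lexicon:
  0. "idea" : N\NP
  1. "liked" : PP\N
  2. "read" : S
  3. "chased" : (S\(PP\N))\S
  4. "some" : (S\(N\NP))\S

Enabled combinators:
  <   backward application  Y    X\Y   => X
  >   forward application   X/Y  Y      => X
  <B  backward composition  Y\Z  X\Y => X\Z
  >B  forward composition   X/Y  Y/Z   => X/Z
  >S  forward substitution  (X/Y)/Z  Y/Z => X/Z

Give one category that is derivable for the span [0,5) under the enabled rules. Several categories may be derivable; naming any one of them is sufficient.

[0,5] S   <
  [0,1] "idea" : N\NP
  [1,5] S\(N\NP)   <
    [1,4] S   <
      [1,2] "liked" : PP\N
      [2,4] S\(PP\N)   <
        [2,3] "read" : S
        [3,4] "chased" : (S\(PP\N))\S
    [4,5] "some" : (S\(N\NP))\S

S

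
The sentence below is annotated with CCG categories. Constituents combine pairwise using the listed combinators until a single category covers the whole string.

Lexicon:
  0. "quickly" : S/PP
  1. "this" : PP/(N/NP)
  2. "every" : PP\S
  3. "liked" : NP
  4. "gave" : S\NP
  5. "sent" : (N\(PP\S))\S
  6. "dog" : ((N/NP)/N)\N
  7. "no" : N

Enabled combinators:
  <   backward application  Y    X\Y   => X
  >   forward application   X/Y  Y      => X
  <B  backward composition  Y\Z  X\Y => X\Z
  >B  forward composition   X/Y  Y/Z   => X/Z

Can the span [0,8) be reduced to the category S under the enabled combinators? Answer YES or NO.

YES

[0,8] S   >
  [0,1] "quickly" : S/PP
  [1,8] PP   >
    [1,2] "this" : PP/(N/NP)
    [2,8] N/NP   >
      [2,7] (N/NP)/N   <
        [2,6] N   <
          [2,3] "every" : PP\S
          [3,6] N\(PP\S)   <
            [3,5] S   <
              [3,4] "liked" : NP
              [4,5] "gave" : S\NP
            [5,6] "sent" : (N\(PP\S))\S
        [6,7] "dog" : ((N/NP)/N)\N
      [7,8] "no" : N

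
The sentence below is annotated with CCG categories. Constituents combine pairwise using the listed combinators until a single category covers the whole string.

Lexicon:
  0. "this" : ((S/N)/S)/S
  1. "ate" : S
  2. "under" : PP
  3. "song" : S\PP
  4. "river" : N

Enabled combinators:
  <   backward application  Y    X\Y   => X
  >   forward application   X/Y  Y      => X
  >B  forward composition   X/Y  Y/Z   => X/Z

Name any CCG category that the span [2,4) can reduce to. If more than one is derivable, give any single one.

S

[0,5] S   >
  [0,4] S/N   >
    [0,2] (S/N)/S   >
      [0,1] "this" : ((S/N)/S)/S
      [1,2] "ate" : S
    [2,4] S   <
      [2,3] "under" : PP
      [3,4] "song" : S\PP
  [4,5] "river" : N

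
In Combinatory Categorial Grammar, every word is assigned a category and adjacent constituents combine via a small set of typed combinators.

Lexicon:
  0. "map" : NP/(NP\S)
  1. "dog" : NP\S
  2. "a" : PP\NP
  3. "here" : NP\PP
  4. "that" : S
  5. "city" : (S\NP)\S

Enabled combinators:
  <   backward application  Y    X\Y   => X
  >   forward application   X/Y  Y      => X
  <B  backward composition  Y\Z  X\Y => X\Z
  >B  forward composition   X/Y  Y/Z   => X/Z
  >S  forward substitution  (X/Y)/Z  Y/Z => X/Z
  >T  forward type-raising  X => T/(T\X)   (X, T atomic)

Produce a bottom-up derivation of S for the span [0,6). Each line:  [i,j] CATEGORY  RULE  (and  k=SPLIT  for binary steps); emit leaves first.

[0,1] NP/(NP\S)  lex  "map"
[1,2] NP\S  lex  "dog"
[0,2] NP  >  k=1
[2,3] PP\NP  lex  "a"
[0,3] PP  <  k=2
[3,4] NP\PP  lex  "here"
[0,4] NP  <  k=3
[4,5] S  lex  "that"
[5,6] (S\NP)\S  lex  "city"
[4,6] S\NP  <  k=5
[0,6] S  <  k=4

[0,6] S   <
  [0,4] NP   <
    [0,3] PP   <
      [0,2] NP   >
        [0,1] "map" : NP/(NP\S)
        [1,2] "dog" : NP\S
      [2,3] "a" : PP\NP
    [3,4] "here" : NP\PP
  [4,6] S\NP   <
    [4,5] "that" : S
    [5,6] "city" : (S\NP)\S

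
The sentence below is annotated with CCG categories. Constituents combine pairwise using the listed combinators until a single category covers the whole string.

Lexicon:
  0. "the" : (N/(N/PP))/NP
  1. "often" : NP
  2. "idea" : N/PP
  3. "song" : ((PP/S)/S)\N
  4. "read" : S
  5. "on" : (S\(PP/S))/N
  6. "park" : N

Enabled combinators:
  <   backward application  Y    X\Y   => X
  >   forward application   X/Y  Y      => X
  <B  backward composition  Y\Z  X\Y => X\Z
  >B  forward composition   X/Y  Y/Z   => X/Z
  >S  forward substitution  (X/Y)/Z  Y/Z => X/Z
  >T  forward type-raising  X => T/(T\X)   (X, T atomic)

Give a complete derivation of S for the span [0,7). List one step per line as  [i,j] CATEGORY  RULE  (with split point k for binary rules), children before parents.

[0,1] (N/(N/PP))/NP  lex  "the"
[1,2] NP  lex  "often"
[0,2] N/(N/PP)  >  k=1
[2,3] N/PP  lex  "idea"
[0,3] N  >  k=2
[3,4] ((PP/S)/S)\N  lex  "song"
[0,4] (PP/S)/S  <  k=3
[4,5] S  lex  "read"
[0,5] PP/S  >  k=4
[5,6] (S\(PP/S))/N  lex  "on"
[6,7] N  lex  "park"
[5,7] S\(PP/S)  >  k=6
[0,7] S  <  k=5

[0,7] S   <
  [0,5] PP/S   >
    [0,4] (PP/S)/S   <
      [0,3] N   >
        [0,2] N/(N/PP)   >
          [0,1] "the" : (N/(N/PP))/NP
          [1,2] "often" : NP
        [2,3] "idea" : N/PP
      [3,4] "song" : ((PP/S)/S)\N
    [4,5] "read" : S
  [5,7] S\(PP/S)   >
    [5,6] "on" : (S\(PP/S))/N
    [6,7] "park" : N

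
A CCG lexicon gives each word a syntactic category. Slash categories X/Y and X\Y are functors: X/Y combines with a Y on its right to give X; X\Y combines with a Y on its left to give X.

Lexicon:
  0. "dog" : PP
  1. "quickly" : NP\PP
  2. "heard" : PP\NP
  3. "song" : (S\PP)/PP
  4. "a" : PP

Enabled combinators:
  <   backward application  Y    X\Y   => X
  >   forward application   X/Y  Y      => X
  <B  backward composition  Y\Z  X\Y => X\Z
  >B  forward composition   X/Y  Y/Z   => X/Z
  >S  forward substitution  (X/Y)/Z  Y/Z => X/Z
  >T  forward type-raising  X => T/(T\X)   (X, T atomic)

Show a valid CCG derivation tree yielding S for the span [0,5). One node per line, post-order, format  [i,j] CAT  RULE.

[0,1] PP  lex  "dog"
[1,2] NP\PP  lex  "quickly"
[0,2] NP  <  k=1
[2,3] PP\NP  lex  "heard"
[0,3] PP  <  k=2
[3,4] (S\PP)/PP  lex  "song"
[4,5] PP  lex  "a"
[3,5] S\PP  >  k=4
[0,5] S  <  k=3

[0,5] S   <
  [0,3] PP   <
    [0,2] NP   <
      [0,1] "dog" : PP
      [1,2] "quickly" : NP\PP
    [2,3] "heard" : PP\NP
  [3,5] S\PP   >
    [3,4] "song" : (S\PP)/PP
    [4,5] "a" : PP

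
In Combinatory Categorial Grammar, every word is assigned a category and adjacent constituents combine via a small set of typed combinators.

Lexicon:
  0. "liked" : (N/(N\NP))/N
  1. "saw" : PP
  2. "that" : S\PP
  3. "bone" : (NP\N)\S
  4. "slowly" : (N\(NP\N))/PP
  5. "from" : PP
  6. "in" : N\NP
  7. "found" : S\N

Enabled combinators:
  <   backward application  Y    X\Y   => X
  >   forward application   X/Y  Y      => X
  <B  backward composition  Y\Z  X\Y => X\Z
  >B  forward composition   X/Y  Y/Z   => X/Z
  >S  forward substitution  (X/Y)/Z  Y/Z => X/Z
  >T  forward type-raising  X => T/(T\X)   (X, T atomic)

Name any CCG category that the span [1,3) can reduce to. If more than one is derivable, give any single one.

[0,8] S   <
  [0,7] N   >
    [0,6] N/(N\NP)   >
      [0,1] "liked" : (N/(N\NP))/N
      [1,6] N   <
        [1,3] S   <
          [1,2] "saw" : PP
          [2,3] "that" : S\PP
        [3,6] N\S   <B
          [3,4] "bone" : (NP\N)\S
          [4,6] N\(NP\N)   >
            [4,5] "slowly" : (N\(NP\N))/PP
            [5,6] "from" : PP
    [6,7] "in" : N\NP
  [7,8] "found" : S\N

S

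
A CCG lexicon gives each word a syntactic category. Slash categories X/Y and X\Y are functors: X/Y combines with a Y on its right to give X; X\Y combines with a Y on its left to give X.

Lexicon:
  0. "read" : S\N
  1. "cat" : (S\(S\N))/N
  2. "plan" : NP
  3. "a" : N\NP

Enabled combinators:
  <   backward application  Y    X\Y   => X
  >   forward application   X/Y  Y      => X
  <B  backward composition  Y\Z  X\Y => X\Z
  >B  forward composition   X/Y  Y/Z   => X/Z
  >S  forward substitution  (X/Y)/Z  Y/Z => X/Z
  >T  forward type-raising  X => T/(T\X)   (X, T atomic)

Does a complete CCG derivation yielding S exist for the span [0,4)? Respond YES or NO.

YES

[0,4] S   <
  [0,1] "read" : S\N
  [1,4] S\(S\N)   >
    [1,2] "cat" : (S\(S\N))/N
    [2,4] N   >
      [2,3] N/(N\NP)   >T
        [2,3] "plan" : NP
      [3,4] "a" : N\NP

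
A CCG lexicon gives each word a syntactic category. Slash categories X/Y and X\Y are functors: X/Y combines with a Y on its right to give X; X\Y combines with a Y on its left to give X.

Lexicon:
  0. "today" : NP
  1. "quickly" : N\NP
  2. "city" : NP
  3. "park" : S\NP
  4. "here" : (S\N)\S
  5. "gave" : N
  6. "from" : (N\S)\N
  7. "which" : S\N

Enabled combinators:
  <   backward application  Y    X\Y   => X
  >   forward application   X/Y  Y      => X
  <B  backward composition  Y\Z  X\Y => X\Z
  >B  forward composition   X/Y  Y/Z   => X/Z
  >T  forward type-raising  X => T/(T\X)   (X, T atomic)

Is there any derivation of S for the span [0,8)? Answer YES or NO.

YES

[0,8] S   <
  [0,2] N   <
    [0,1] "today" : NP
    [1,2] "quickly" : N\NP
  [2,8] S\N   <B
    [2,7] N\N   <B
      [2,5] S\N   <
        [2,4] S   <
          [2,3] "city" : NP
          [3,4] "park" : S\NP
        [4,5] "here" : (S\N)\S
      [5,7] N\S   <
        [5,6] "gave" : N
        [6,7] "from" : (N\S)\N
    [7,8] "which" : S\N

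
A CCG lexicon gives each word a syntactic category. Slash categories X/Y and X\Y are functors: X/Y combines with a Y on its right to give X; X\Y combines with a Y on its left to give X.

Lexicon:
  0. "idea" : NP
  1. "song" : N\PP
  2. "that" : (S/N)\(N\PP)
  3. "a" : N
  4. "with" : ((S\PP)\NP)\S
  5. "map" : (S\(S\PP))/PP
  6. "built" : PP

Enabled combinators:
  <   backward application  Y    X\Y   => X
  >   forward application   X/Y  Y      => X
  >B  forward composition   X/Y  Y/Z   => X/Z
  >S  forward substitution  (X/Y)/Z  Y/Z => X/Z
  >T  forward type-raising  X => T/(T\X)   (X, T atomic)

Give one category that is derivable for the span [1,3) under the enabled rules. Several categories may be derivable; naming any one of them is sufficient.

[0,7] S   <
  [0,5] S\PP   <
    [0,1] "idea" : NP
    [1,5] (S\PP)\NP   <
      [1,4] S   >
        [1,3] S/N   <
          [1,2] "song" : N\PP
          [2,3] "that" : (S/N)\(N\PP)
        [3,4] "a" : N
      [4,5] "with" : ((S\PP)\NP)\S
  [5,7] S\(S\PP)   >
    [5,6] "map" : (S\(S\PP))/PP
    [6,7] "built" : PP

S/N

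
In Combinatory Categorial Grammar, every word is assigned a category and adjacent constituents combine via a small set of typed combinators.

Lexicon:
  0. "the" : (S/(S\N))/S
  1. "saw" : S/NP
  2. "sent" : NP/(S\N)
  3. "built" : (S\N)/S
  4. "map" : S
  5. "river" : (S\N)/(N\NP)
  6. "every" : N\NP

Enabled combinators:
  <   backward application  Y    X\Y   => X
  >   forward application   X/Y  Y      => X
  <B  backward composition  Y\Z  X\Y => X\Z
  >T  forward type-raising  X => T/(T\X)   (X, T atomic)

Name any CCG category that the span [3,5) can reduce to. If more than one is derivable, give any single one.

S\N

[0,7] S   >
  [0,5] S/(S\N)   >
    [0,1] "the" : (S/(S\N))/S
    [1,5] S   >
      [1,2] "saw" : S/NP
      [2,5] NP   >
        [2,3] "sent" : NP/(S\N)
        [3,5] S\N   >
          [3,4] "built" : (S\N)/S
          [4,5] "map" : S
  [5,7] S\N   >
    [5,6] "river" : (S\N)/(N\NP)
    [6,7] "every" : N\NP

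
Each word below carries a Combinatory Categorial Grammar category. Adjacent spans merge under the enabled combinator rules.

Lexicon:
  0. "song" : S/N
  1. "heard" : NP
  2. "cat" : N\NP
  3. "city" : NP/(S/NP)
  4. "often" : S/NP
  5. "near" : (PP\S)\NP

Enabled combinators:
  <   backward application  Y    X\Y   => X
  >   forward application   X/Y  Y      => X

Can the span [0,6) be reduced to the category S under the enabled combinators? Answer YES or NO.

NO

S/N NP N\NP NP/(S/NP) S/NP (PP\S)\NP
CKY chart[0,6] = {PP}; S ∉ chart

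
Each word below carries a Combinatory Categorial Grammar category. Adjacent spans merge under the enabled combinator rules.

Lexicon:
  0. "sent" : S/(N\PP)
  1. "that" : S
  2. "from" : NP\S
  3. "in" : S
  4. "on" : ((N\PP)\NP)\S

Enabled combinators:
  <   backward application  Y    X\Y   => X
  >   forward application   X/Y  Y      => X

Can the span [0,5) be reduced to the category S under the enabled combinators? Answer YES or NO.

YES

[0,5] S   >
  [0,1] "sent" : S/(N\PP)
  [1,5] N\PP   <
    [1,3] NP   <
      [1,2] "that" : S
      [2,3] "from" : NP\S
    [3,5] (N\PP)\NP   <
      [3,4] "in" : S
      [4,5] "on" : ((N\PP)\NP)\S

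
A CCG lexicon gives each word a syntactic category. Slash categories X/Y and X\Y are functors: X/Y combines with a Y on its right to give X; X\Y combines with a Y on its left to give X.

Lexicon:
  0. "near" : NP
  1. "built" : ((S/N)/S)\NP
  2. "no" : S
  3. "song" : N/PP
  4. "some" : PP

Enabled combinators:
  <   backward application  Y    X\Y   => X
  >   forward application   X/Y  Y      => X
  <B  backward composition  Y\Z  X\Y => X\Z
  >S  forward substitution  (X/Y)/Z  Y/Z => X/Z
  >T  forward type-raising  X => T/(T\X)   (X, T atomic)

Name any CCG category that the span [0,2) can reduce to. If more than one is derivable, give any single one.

[0,5] S   >
  [0,3] S/N   >
    [0,2] (S/N)/S   <
      [0,1] "near" : NP
      [1,2] "built" : ((S/N)/S)\NP
    [2,3] "no" : S
  [3,5] N   >
    [3,4] "song" : N/PP
    [4,5] "some" : PP

(S/N)/S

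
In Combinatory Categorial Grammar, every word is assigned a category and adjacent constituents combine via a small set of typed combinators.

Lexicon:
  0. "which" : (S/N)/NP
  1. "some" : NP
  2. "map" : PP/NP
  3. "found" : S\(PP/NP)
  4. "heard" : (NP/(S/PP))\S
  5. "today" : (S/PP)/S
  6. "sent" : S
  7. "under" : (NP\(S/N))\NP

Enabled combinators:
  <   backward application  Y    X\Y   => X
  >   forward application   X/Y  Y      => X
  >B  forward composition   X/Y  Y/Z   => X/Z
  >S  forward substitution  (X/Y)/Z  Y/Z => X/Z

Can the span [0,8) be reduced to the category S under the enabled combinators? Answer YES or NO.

(S/N)/NP NP PP/NP S\(PP/NP) (NP/(S/PP))\S (S/PP)/S S (NP\(S/N))\NP
CKY chart[0,8] = {NP}; S ∉ chart

NO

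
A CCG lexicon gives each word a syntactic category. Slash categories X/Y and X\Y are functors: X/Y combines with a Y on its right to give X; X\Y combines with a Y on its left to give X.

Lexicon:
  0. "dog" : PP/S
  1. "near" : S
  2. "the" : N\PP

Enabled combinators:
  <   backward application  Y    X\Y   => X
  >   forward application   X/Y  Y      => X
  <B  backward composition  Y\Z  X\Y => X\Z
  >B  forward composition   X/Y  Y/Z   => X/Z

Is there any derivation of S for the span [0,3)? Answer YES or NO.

PP/S S N\PP
CKY chart[0,3] = {N}; S ∉ chart

NO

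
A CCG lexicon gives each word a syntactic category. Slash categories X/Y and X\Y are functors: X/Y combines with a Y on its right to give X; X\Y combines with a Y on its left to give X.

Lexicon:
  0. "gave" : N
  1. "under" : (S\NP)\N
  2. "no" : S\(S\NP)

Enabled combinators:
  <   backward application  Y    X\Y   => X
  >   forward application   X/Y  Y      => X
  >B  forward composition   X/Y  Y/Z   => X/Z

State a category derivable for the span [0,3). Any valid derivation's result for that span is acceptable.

S

[0,3] S   <
  [0,2] S\NP   <
    [0,1] "gave" : N
    [1,2] "under" : (S\NP)\N
  [2,3] "no" : S\(S\NP)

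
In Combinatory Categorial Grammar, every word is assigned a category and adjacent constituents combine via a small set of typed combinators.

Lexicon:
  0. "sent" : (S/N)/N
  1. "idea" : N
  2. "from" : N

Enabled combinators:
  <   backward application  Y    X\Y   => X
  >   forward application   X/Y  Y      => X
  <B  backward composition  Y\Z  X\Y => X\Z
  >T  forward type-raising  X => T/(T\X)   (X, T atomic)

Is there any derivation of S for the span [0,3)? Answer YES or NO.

[0,3] S   >
  [0,2] S/N   >
    [0,1] "sent" : (S/N)/N
    [1,2] "idea" : N
  [2,3] "from" : N

YES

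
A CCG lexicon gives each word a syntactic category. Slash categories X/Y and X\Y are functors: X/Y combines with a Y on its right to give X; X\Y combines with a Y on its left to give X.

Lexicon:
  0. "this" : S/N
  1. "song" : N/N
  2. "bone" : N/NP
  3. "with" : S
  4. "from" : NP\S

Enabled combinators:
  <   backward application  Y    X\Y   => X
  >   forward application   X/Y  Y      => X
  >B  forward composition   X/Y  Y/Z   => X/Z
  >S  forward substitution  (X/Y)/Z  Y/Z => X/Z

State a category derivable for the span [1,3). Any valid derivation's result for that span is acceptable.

N/NP

[0,5] S   >
  [0,1] "this" : S/N
  [1,5] N   >
    [1,3] N/NP   >B
      [1,2] "song" : N/N
      [2,3] "bone" : N/NP
    [3,5] NP   <
      [3,4] "with" : S
      [4,5] "from" : NP\S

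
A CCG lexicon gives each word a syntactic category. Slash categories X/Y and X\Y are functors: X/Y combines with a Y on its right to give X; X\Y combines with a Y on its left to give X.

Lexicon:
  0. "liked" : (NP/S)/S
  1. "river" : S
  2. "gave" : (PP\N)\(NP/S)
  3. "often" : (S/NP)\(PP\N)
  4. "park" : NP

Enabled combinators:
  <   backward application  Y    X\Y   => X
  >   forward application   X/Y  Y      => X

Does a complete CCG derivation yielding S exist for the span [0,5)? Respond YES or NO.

[0,5] S   >
  [0,4] S/NP   <
    [0,3] PP\N   <
      [0,2] NP/S   >
        [0,1] "liked" : (NP/S)/S
        [1,2] "river" : S
      [2,3] "gave" : (PP\N)\(NP/S)
    [3,4] "often" : (S/NP)\(PP\N)
  [4,5] "park" : NP

YES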